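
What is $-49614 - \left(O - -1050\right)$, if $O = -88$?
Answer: $-50576$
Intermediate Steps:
$-49614 - \left(O - -1050\right) = -49614 - \left(-88 - -1050\right) = -49614 - \left(-88 + 1050\right) = -49614 - 962 = -50576$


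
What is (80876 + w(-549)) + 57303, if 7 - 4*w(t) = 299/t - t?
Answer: 303143825/2196 ≈ 1.3804e+5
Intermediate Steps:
w(t) = 7/4 - 299/(4*t) + t/4 (w(t) = 7/4 - (299/t - t)/4 = 7/4 - (-t + 299/t)/4 = 7/4 + (-299/(4*t) + t/4) = 7/4 - 299/(4*t) + t/4)
(80876 + w(-549)) + 57303 = (80876 + (¼)*(-299 - 549*(7 - 549))/(-549)) + 57303 = (80876 + (¼)*(-1/549)*(-299 - 549*(-542))) + 57303 = (80876 + (¼)*(-1/549)*(-299 + 297558)) + 57303 = (80876 + (¼)*(-1/549)*297259) + 57303 = (80876 - 297259/2196) + 57303 = 177306437/2196 + 57303 = 303143825/2196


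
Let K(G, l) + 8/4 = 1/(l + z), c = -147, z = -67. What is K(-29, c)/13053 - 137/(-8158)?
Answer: 31599006/1899007003 ≈ 0.016640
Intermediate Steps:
K(G, l) = -2 + 1/(-67 + l) (K(G, l) = -2 + 1/(l - 67) = -2 + 1/(-67 + l))
K(-29, c)/13053 - 137/(-8158) = ((135 - 2*(-147))/(-67 - 147))/13053 - 137/(-8158) = ((135 + 294)/(-214))*(1/13053) - 137*(-1/8158) = -1/214*429*(1/13053) + 137/8158 = -429/214*1/13053 + 137/8158 = -143/931114 + 137/8158 = 31599006/1899007003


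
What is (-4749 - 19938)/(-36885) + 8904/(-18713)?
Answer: 44514597/230076335 ≈ 0.19348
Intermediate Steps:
(-4749 - 19938)/(-36885) + 8904/(-18713) = -24687*(-1/36885) + 8904*(-1/18713) = 8229/12295 - 8904/18713 = 44514597/230076335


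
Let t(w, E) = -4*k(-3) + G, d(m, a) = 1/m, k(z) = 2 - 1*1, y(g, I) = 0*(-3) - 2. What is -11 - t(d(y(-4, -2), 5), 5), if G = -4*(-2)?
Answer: -15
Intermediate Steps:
y(g, I) = -2 (y(g, I) = 0 - 2 = -2)
k(z) = 1 (k(z) = 2 - 1 = 1)
G = 8
t(w, E) = 4 (t(w, E) = -4*1 + 8 = -4 + 8 = 4)
-11 - t(d(y(-4, -2), 5), 5) = -11 - 1*4 = -11 - 4 = -15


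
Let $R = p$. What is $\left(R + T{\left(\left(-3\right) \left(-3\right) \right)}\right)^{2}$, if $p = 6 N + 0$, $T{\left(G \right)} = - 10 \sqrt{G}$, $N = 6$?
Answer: $36$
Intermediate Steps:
$p = 36$ ($p = 6 \cdot 6 + 0 = 36 + 0 = 36$)
$R = 36$
$\left(R + T{\left(\left(-3\right) \left(-3\right) \right)}\right)^{2} = \left(36 - 10 \sqrt{\left(-3\right) \left(-3\right)}\right)^{2} = \left(36 - 10 \sqrt{9}\right)^{2} = \left(36 - 30\right)^{2} = 6^{2} = 36$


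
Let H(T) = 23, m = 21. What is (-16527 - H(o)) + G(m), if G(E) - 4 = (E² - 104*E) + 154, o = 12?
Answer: -18135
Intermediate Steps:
G(E) = 158 + E² - 104*E (G(E) = 4 + ((E² - 104*E) + 154) = 4 + (154 + E² - 104*E) = 158 + E² - 104*E)
(-16527 - H(o)) + G(m) = (-16527 - 1*23) + (158 + 21² - 104*21) = (-16527 - 23) + (158 + 441 - 2184) = -16550 - 1585 = -18135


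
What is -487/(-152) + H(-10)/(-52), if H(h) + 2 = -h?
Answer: 6027/1976 ≈ 3.0501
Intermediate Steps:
H(h) = -2 - h
-487/(-152) + H(-10)/(-52) = -487/(-152) + (-2 - 1*(-10))/(-52) = -487*(-1/152) + (-2 + 10)*(-1/52) = 487/152 + 8*(-1/52) = 487/152 - 2/13 = 6027/1976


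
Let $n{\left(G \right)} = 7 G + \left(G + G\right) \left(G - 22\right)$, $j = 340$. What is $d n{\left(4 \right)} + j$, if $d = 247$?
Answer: $-28312$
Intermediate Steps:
$n{\left(G \right)} = 7 G + 2 G \left(-22 + G\right)$
$d n{\left(4 \right)} + j = 247 \cdot 4 \left(-37 + 2 \cdot 4\right) + 340 = 247 \cdot 4 \left(-37 + 8\right) + 340 = 247 \cdot 4 \left(-29\right) + 340 = 247 \left(-116\right) + 340 = -28652 + 340 = -28312$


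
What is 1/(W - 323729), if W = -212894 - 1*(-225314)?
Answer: -1/311309 ≈ -3.2122e-6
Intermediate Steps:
W = 12420 (W = -212894 + 225314 = 12420)
1/(W - 323729) = 1/(12420 - 323729) = 1/(-311309) = -1/311309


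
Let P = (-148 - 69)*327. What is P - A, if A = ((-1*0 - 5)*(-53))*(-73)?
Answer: -51614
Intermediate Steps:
P = -70959 (P = -217*327 = -70959)
A = -19345 (A = ((0 - 5)*(-53))*(-73) = -5*(-53)*(-73) = 265*(-73) = -19345)
P - A = -70959 - 1*(-19345) = -70959 + 19345 = -51614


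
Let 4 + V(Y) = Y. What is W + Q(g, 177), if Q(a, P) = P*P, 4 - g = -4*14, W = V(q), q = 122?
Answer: 31447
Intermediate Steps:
V(Y) = -4 + Y
W = 118 (W = -4 + 122 = 118)
g = 60 (g = 4 - (-4)*14 = 4 - 1*(-56) = 4 + 56 = 60)
Q(a, P) = P²
W + Q(g, 177) = 118 + 177² = 118 + 31329 = 31447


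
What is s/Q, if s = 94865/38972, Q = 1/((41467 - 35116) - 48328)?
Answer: -3982148105/38972 ≈ -1.0218e+5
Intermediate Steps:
Q = -1/41977 (Q = 1/(6351 - 48328) = 1/(-41977) = -1/41977 ≈ -2.3823e-5)
s = 94865/38972 (s = 94865*(1/38972) = 94865/38972 ≈ 2.4342)
s/Q = 94865/(38972*(-1/41977)) = (94865/38972)*(-41977) = -3982148105/38972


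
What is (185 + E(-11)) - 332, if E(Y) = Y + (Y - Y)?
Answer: -158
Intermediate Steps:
E(Y) = Y (E(Y) = Y + 0 = Y)
(185 + E(-11)) - 332 = (185 - 11) - 332 = 174 - 332 = -158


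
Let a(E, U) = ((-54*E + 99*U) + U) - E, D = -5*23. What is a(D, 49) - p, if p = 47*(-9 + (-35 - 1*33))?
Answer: 14844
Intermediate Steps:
D = -115
a(E, U) = -55*E + 100*U (a(E, U) = (-54*E + 100*U) - E = -55*E + 100*U)
p = -3619 (p = 47*(-9 + (-35 - 33)) = 47*(-9 - 68) = 47*(-77) = -3619)
a(D, 49) - p = (-55*(-115) + 100*49) - 1*(-3619) = (6325 + 4900) + 3619 = 11225 + 3619 = 14844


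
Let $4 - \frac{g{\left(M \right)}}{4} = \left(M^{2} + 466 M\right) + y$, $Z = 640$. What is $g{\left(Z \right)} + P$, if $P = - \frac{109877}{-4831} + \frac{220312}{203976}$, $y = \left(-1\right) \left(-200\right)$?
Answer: $- \frac{348849254594230}{123176007} \approx -2.8321 \cdot 10^{6}$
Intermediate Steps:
$y = 200$
$g{\left(M \right)} = -784 - 1864 M - 4 M^{2}$ ($g{\left(M \right)} = 16 - 4 \left(\left(M^{2} + 466 M\right) + 200\right) = 16 - 4 \left(200 + M^{2} + 466 M\right) = 16 - \left(800 + 4 M^{2} + 1864 M\right) = -784 - 1864 M - 4 M^{2}$)
$P = \frac{2934574778}{123176007}$ ($P = \left(-109877\right) \left(- \frac{1}{4831}\right) + 220312 \cdot \frac{1}{203976} = \frac{109877}{4831} + \frac{27539}{25497} = \frac{2934574778}{123176007} \approx 23.824$)
$g{\left(Z \right)} + P = \left(-784 - 1192960 - 4 \cdot 640^{2}\right) + \frac{2934574778}{123176007} = \left(-784 - 1192960 - 1638400\right) + \frac{2934574778}{123176007} = -2832144 + \frac{2934574778}{123176007} = - \frac{348849254594230}{123176007}$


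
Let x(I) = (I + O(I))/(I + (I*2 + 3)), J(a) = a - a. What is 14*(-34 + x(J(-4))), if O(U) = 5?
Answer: -1358/3 ≈ -452.67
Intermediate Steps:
J(a) = 0
x(I) = (5 + I)/(3 + 3*I) (x(I) = (I + 5)/(I + (I*2 + 3)) = (5 + I)/(I + (2*I + 3)) = (5 + I)/(I + (3 + 2*I)) = (5 + I)/(3 + 3*I))
14*(-34 + x(J(-4))) = 14*(-34 + (5 + 0)/(3*(1 + 0))) = 14*(-34 + (⅓)*5/1) = 14*(-34 + (⅓)*1*5) = 14*(-34 + 5/3) = 14*(-97/3) = -1358/3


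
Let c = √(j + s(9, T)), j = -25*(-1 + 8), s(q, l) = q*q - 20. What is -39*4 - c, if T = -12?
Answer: -156 - I*√114 ≈ -156.0 - 10.677*I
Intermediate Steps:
s(q, l) = -20 + q² (s(q, l) = q² - 20 = -20 + q²)
j = -175 (j = -25*7 = -175)
c = I*√114 (c = √(-175 + (-20 + 9²)) = √(-175 + (-20 + 81)) = √(-175 + 61) = √(-114) = I*√114 ≈ 10.677*I)
-39*4 - c = -39*4 - I*√114 = -156 - I*√114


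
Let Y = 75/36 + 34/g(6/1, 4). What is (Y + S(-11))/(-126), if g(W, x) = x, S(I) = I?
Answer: 5/1512 ≈ 0.0033069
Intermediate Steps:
Y = 127/12 (Y = 75/36 + 34/4 = 75*(1/36) + 34*(¼) = 25/12 + 17/2 = 127/12 ≈ 10.583)
(Y + S(-11))/(-126) = (127/12 - 11)/(-126) = -1/126*(-5/12) = 5/1512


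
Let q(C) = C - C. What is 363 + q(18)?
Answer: 363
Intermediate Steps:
q(C) = 0
363 + q(18) = 363 + 0 = 363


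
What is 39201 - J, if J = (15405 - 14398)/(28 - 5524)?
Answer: 215449703/5496 ≈ 39201.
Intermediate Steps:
J = -1007/5496 (J = 1007/(-5496) = 1007*(-1/5496) = -1007/5496 ≈ -0.18322)
39201 - J = 39201 - 1*(-1007/5496) = 39201 + 1007/5496 = 215449703/5496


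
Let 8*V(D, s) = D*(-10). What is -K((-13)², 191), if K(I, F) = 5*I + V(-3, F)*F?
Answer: -6245/4 ≈ -1561.3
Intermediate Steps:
V(D, s) = -5*D/4 (V(D, s) = (D*(-10))/8 = (-10*D)/8 = -5*D/4)
K(I, F) = 5*I + 15*F/4 (K(I, F) = 5*I + (-5/4*(-3))*F = 5*I + 15*F/4)
-K((-13)², 191) = -(5*(-13)² + (15/4)*191) = -(5*169 + 2865/4) = -(845 + 2865/4) = -1*6245/4 = -6245/4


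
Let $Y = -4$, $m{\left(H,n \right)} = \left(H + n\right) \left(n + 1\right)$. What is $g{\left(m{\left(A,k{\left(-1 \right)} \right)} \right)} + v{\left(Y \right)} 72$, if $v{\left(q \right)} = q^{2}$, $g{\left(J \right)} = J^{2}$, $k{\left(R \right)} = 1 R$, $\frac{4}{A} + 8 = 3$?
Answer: $1152$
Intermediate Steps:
$A = - \frac{4}{5}$ ($A = \frac{4}{-8 + 3} = \frac{4}{-5} = 4 \left(- \frac{1}{5}\right) = - \frac{4}{5} \approx -0.8$)
$k{\left(R \right)} = R$
$m{\left(H,n \right)} = \left(1 + n\right) \left(H + n\right)$ ($m{\left(H,n \right)} = \left(H + n\right) \left(1 + n\right) = \left(1 + n\right) \left(H + n\right)$)
$g{\left(m{\left(A,k{\left(-1 \right)} \right)} \right)} + v{\left(Y \right)} 72 = \left(- \frac{4}{5} - 1 + \left(-1\right)^{2} - - \frac{4}{5}\right)^{2} + \left(-4\right)^{2} \cdot 72 = \left(- \frac{4}{5} - 1 + 1 + \frac{4}{5}\right)^{2} + 16 \cdot 72 = 0^{2} + 1152 = 0 + 1152 = 1152$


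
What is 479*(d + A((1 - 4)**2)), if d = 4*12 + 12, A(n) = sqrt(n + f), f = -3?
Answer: 28740 + 479*sqrt(6) ≈ 29913.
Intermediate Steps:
A(n) = sqrt(-3 + n) (A(n) = sqrt(n - 3) = sqrt(-3 + n))
d = 60 (d = 48 + 12 = 60)
479*(d + A((1 - 4)**2)) = 479*(60 + sqrt(-3 + (1 - 4)**2)) = 479*(60 + sqrt(-3 + (-3)**2)) = 479*(60 + sqrt(-3 + 9)) = 479*(60 + sqrt(6)) = 28740 + 479*sqrt(6)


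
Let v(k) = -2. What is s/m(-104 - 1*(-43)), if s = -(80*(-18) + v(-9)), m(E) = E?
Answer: -1442/61 ≈ -23.639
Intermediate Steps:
s = 1442 (s = -(80*(-18) - 2) = -(-1440 - 2) = -1*(-1442) = 1442)
s/m(-104 - 1*(-43)) = 1442/(-104 - 1*(-43)) = 1442/(-104 + 43) = 1442/(-61) = 1442*(-1/61) = -1442/61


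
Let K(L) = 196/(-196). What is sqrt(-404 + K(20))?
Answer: 9*I*sqrt(5) ≈ 20.125*I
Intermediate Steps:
K(L) = -1 (K(L) = 196*(-1/196) = -1)
sqrt(-404 + K(20)) = sqrt(-404 - 1) = sqrt(-405) = 9*I*sqrt(5)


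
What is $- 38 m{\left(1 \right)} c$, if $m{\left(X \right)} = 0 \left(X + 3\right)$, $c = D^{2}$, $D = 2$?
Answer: $0$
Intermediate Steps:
$c = 4$ ($c = 2^{2} = 4$)
$m{\left(X \right)} = 0$ ($m{\left(X \right)} = 0 \left(3 + X\right) = 0$)
$- 38 m{\left(1 \right)} c = \left(-38\right) 0 \cdot 4 = 0 \cdot 4 = 0$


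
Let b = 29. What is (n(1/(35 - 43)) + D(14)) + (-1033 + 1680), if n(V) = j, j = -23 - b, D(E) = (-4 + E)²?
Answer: 695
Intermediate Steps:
j = -52 (j = -23 - 1*29 = -23 - 29 = -52)
n(V) = -52
(n(1/(35 - 43)) + D(14)) + (-1033 + 1680) = (-52 + (-4 + 14)²) + (-1033 + 1680) = (-52 + 10²) + 647 = (-52 + 100) + 647 = 48 + 647 = 695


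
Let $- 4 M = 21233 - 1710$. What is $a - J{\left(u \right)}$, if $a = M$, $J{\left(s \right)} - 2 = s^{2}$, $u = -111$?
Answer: $- \frac{68815}{4} \approx -17204.0$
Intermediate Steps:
$M = - \frac{19523}{4}$ ($M = - \frac{21233 - 1710}{4} = \left(- \frac{1}{4}\right) 19523 = - \frac{19523}{4} \approx -4880.8$)
$J{\left(s \right)} = 2 + s^{2}$
$a = - \frac{19523}{4} \approx -4880.8$
$a - J{\left(u \right)} = - \frac{19523}{4} - \left(2 + \left(-111\right)^{2}\right) = - \frac{19523}{4} - \left(2 + 12321\right) = - \frac{19523}{4} - 12323 = - \frac{68815}{4}$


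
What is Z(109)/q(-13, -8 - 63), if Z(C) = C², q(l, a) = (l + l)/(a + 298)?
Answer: -2696987/26 ≈ -1.0373e+5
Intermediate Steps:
q(l, a) = 2*l/(298 + a) (q(l, a) = (2*l)/(298 + a) = 2*l/(298 + a))
Z(109)/q(-13, -8 - 63) = 109²/((2*(-13)/(298 + (-8 - 63)))) = 11881/((2*(-13)/(298 - 71))) = 11881/((2*(-13)/227)) = 11881/((2*(-13)*(1/227))) = 11881/(-26/227) = 11881*(-227/26) = -2696987/26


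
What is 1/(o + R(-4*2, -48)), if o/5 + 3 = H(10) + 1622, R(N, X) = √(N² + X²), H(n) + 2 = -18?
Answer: 7995/63917657 - 8*√37/63917657 ≈ 0.00012432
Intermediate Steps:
H(n) = -20 (H(n) = -2 - 18 = -20)
o = 7995 (o = -15 + 5*(-20 + 1622) = -15 + 5*1602 = -15 + 8010 = 7995)
1/(o + R(-4*2, -48)) = 1/(7995 + √((-4*2)² + (-48)²)) = 1/(7995 + √((-8)² + 2304)) = 1/(7995 + √(64 + 2304)) = 1/(7995 + √2368) = 1/(7995 + 8*√37)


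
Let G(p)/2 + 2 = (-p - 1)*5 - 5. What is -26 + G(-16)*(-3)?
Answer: -434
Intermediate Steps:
G(p) = -24 - 10*p (G(p) = -4 + 2*((-p - 1)*5 - 5) = -4 + 2*((-1 - p)*5 - 5) = -4 + 2*((-5 - 5*p) - 5) = -4 + 2*(-10 - 5*p) = -4 + (-20 - 10*p) = -24 - 10*p)
-26 + G(-16)*(-3) = -26 + (-24 - 10*(-16))*(-3) = -26 + (-24 + 160)*(-3) = -26 + 136*(-3) = -26 - 408 = -434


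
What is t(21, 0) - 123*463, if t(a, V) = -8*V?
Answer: -56949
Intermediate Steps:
t(21, 0) - 123*463 = -8*0 - 123*463 = 0 - 56949 = -56949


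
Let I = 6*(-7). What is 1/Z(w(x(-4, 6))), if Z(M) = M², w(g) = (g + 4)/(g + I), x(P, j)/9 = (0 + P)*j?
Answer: 16641/11236 ≈ 1.4810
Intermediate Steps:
I = -42
x(P, j) = 9*P*j (x(P, j) = 9*((0 + P)*j) = 9*(P*j) = 9*P*j)
w(g) = (4 + g)/(-42 + g) (w(g) = (g + 4)/(g - 42) = (4 + g)/(-42 + g))
1/Z(w(x(-4, 6))) = 1/(((4 + 9*(-4)*6)/(-42 + 9*(-4)*6))²) = 1/(((4 - 216)/(-42 - 216))²) = 1/((-212/(-258))²) = 1/((-1/258*(-212))²) = 1/((106/129)²) = 1/(11236/16641) = 16641/11236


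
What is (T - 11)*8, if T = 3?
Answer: -64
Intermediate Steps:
(T - 11)*8 = (3 - 11)*8 = -8*8 = -64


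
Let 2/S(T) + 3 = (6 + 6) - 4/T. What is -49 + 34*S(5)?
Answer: -1669/41 ≈ -40.707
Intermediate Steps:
S(T) = 2/(9 - 4/T) (S(T) = 2/(-3 + ((6 + 6) - 4/T)) = 2/(-3 + (12 - 4/T)) = 2/(9 - 4/T))
-49 + 34*S(5) = -49 + 34*(2*5/(-4 + 9*5)) = -49 + 34*(2*5/(-4 + 45)) = -49 + 34*(2*5/41) = -49 + 34*(2*5*(1/41)) = -49 + 34*(10/41) = -49 + 340/41 = -1669/41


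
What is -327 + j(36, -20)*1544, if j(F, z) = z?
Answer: -31207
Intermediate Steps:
-327 + j(36, -20)*1544 = -327 - 20*1544 = -327 - 30880 = -31207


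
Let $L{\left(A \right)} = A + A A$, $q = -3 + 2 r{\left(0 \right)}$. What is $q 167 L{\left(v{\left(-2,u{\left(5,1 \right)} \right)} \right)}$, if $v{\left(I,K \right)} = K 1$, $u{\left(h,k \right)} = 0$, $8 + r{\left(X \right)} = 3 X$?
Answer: $0$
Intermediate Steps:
$r{\left(X \right)} = -8 + 3 X$
$v{\left(I,K \right)} = K$
$q = -19$ ($q = -3 + 2 \left(-8 + 3 \cdot 0\right) = -3 + 2 \left(-8 + 0\right) = -3 + 2 \left(-8\right) = -3 - 16 = -19$)
$L{\left(A \right)} = A + A^{2}$
$q 167 L{\left(v{\left(-2,u{\left(5,1 \right)} \right)} \right)} = \left(-19\right) 167 \cdot 0 \left(1 + 0\right) = - 3173 \cdot 0 \cdot 1 = \left(-3173\right) 0 = 0$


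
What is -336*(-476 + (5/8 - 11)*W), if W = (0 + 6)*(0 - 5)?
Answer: 55356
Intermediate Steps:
W = -30 (W = 6*(-5) = -30)
-336*(-476 + (5/8 - 11)*W) = -336*(-476 + (5/8 - 11)*(-30)) = -336*(-476 - 83/8*(-30)) = -336*(-476 + 1245/4) = -336*(-659/4) = 55356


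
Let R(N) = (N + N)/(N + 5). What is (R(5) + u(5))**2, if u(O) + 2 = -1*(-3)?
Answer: 4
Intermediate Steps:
u(O) = 1 (u(O) = -2 - 1*(-3) = -2 + 3 = 1)
R(N) = 2*N/(5 + N) (R(N) = (2*N)/(5 + N) = 2*N/(5 + N))
(R(5) + u(5))**2 = (2*5/(5 + 5) + 1)**2 = (2*5/10 + 1)**2 = (2*5*(1/10) + 1)**2 = (1 + 1)**2 = 2**2 = 4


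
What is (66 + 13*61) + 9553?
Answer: 10412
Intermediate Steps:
(66 + 13*61) + 9553 = (66 + 793) + 9553 = 859 + 9553 = 10412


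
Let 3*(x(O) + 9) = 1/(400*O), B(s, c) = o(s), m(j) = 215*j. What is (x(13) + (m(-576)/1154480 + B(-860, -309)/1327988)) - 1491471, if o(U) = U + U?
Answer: -111473759987396468893/74740359829200 ≈ -1.4915e+6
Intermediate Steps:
o(U) = 2*U
B(s, c) = 2*s
x(O) = -9 + 1/(1200*O) (x(O) = -9 + 1/(3*((400*O))) = -9 + (1/(400*O))/3 = -9 + 1/(1200*O))
(x(13) + (m(-576)/1154480 + B(-860, -309)/1327988)) - 1491471 = ((-9 + (1/1200)/13) + ((215*(-576))/1154480 + (2*(-860))/1327988)) - 1491471 = ((-9 + (1/1200)*(1/13)) + (-123840*1/1154480 - 1720*1/1327988)) - 1491471 = ((-9 + 1/15600) + (-1548/14431 - 430/331997)) - 1491471 = (-140399/15600 - 520136686/4791048707) - 1491471 = -680772579715693/74740359829200 - 1491471 = -111473759987396468893/74740359829200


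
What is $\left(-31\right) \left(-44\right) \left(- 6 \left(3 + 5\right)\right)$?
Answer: $-65472$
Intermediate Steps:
$\left(-31\right) \left(-44\right) \left(- 6 \left(3 + 5\right)\right) = 1364 \left(\left(-6\right) 8\right) = 1364 \left(-48\right) = -65472$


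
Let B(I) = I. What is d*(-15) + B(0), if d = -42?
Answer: 630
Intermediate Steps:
d*(-15) + B(0) = -42*(-15) + 0 = 630 + 0 = 630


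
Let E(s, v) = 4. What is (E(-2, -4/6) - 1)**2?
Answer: 9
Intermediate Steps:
(E(-2, -4/6) - 1)**2 = (4 - 1)**2 = 3**2 = 9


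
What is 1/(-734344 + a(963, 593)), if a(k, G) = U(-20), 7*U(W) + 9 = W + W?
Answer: -1/734351 ≈ -1.3617e-6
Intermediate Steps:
U(W) = -9/7 + 2*W/7 (U(W) = -9/7 + (W + W)/7 = -9/7 + (2*W)/7 = -9/7 + 2*W/7)
a(k, G) = -7 (a(k, G) = -9/7 + (2/7)*(-20) = -9/7 - 40/7 = -7)
1/(-734344 + a(963, 593)) = 1/(-734344 - 7) = 1/(-734351) = -1/734351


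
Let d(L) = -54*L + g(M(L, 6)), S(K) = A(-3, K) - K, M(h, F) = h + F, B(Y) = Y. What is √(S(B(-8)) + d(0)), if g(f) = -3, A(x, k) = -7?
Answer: I*√2 ≈ 1.4142*I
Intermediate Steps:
M(h, F) = F + h
S(K) = -7 - K
d(L) = -3 - 54*L (d(L) = -54*L - 3 = -3 - 54*L)
√(S(B(-8)) + d(0)) = √((-7 - 1*(-8)) + (-3 - 54*0)) = √((-7 + 8) + (-3 + 0)) = √(1 - 3) = √(-2) = I*√2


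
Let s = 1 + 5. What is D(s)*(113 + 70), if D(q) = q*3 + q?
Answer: 4392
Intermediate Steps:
s = 6
D(q) = 4*q (D(q) = 3*q + q = 4*q)
D(s)*(113 + 70) = (4*6)*(113 + 70) = 24*183 = 4392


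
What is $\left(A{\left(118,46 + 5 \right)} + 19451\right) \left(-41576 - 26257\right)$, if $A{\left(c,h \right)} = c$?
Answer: $-1327423977$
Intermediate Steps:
$\left(A{\left(118,46 + 5 \right)} + 19451\right) \left(-41576 - 26257\right) = \left(118 + 19451\right) \left(-41576 - 26257\right) = 19569 \left(-67833\right) = -1327423977$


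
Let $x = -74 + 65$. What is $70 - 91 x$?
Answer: $889$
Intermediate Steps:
$x = -9$
$70 - 91 x = 70 - -819 = 70 + 819 = 889$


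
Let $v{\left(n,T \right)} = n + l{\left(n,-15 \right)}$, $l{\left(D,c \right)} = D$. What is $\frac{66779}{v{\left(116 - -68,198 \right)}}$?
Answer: $\frac{66779}{368} \approx 181.46$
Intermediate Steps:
$v{\left(n,T \right)} = 2 n$ ($v{\left(n,T \right)} = n + n = 2 n$)
$\frac{66779}{v{\left(116 - -68,198 \right)}} = \frac{66779}{2 \left(116 - -68\right)} = \frac{66779}{2 \left(116 + 68\right)} = \frac{66779}{2 \cdot 184} = \frac{66779}{368}$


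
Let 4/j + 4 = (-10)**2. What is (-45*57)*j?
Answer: -855/8 ≈ -106.88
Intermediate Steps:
j = 1/24 (j = 4/(-4 + (-10)**2) = 4/(-4 + 100) = 4/96 = 4*(1/96) = 1/24 ≈ 0.041667)
(-45*57)*j = -45*57*(1/24) = -2565*1/24 = -855/8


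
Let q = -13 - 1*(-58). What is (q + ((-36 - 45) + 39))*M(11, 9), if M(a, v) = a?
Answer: 33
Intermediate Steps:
q = 45 (q = -13 + 58 = 45)
(q + ((-36 - 45) + 39))*M(11, 9) = (45 + ((-36 - 45) + 39))*11 = (45 + (-81 + 39))*11 = (45 - 42)*11 = 3*11 = 33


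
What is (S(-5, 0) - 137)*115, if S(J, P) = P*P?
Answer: -15755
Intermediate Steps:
S(J, P) = P**2
(S(-5, 0) - 137)*115 = (0**2 - 137)*115 = (0 - 137)*115 = -137*115 = -15755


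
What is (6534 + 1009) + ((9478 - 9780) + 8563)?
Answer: 15804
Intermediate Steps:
(6534 + 1009) + ((9478 - 9780) + 8563) = 7543 + (-302 + 8563) = 7543 + 8261 = 15804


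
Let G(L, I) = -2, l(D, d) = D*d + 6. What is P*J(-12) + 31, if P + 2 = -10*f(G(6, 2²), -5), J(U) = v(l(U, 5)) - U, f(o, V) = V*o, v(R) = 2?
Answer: -1397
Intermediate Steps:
l(D, d) = 6 + D*d
J(U) = 2 - U
P = -102 (P = -2 - (-50)*(-2) = -2 - 10*10 = -2 - 100 = -102)
P*J(-12) + 31 = -102*(2 - 1*(-12)) + 31 = -102*(2 + 12) + 31 = -102*14 + 31 = -1428 + 31 = -1397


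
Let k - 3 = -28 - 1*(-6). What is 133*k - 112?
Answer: -2639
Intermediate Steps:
k = -19 (k = 3 + (-28 - 1*(-6)) = 3 + (-28 + 6) = 3 - 22 = -19)
133*k - 112 = 133*(-19) - 112 = -2527 - 112 = -2639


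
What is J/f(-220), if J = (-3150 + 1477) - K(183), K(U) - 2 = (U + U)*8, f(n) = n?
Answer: 4603/220 ≈ 20.923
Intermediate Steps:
K(U) = 2 + 16*U (K(U) = 2 + (U + U)*8 = 2 + (2*U)*8 = 2 + 16*U)
J = -4603 (J = (-3150 + 1477) - (2 + 16*183) = -1673 - (2 + 2928) = -1673 - 1*2930 = -1673 - 2930 = -4603)
J/f(-220) = -4603/(-220) = -4603*(-1/220) = 4603/220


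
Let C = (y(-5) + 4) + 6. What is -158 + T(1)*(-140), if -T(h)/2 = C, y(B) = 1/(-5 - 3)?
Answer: 2607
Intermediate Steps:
y(B) = -⅛ (y(B) = 1/(-8) = -⅛)
C = 79/8 (C = (-⅛ + 4) + 6 = 31/8 + 6 = 79/8 ≈ 9.8750)
T(h) = -79/4 (T(h) = -2*79/8 = -79/4)
-158 + T(1)*(-140) = -158 - 79/4*(-140) = -158 + 2765 = 2607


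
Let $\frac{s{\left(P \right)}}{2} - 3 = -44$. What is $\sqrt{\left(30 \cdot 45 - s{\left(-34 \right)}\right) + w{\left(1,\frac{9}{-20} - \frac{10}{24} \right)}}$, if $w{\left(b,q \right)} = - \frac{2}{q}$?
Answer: $\frac{\sqrt{242398}}{13} \approx 37.872$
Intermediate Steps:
$s{\left(P \right)} = -82$ ($s{\left(P \right)} = 6 + 2 \left(-44\right) = 6 - 88 = -82$)
$w{\left(b,q \right)} = - \frac{2}{q}$
$\sqrt{\left(30 \cdot 45 - s{\left(-34 \right)}\right) + w{\left(1,\frac{9}{-20} - \frac{10}{24} \right)}} = \sqrt{\left(30 \cdot 45 - -82\right) - \frac{2}{\frac{9}{-20} - \frac{10}{24}}} = \sqrt{\left(1350 + 82\right) - \frac{2}{9 \left(- \frac{1}{20}\right) - \frac{5}{12}}} = \sqrt{1432 - \frac{2}{- \frac{9}{20} - \frac{5}{12}}} = \sqrt{1432 - \frac{2}{- \frac{13}{15}}} = \sqrt{1432 - - \frac{30}{13}} = \sqrt{1432 + \frac{30}{13}} = \sqrt{\frac{18646}{13}} = \frac{\sqrt{242398}}{13}$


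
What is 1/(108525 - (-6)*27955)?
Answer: 1/276255 ≈ 3.6198e-6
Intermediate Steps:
1/(108525 - (-6)*27955) = 1/(108525 - 1*(-167730)) = 1/(108525 + 167730) = 1/276255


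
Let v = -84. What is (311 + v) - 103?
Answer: 124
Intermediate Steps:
(311 + v) - 103 = (311 - 84) - 103 = 227 - 103 = 124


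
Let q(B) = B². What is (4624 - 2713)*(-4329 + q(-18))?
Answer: -7653555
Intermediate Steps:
(4624 - 2713)*(-4329 + q(-18)) = (4624 - 2713)*(-4329 + (-18)²) = 1911*(-4329 + 324) = 1911*(-4005) = -7653555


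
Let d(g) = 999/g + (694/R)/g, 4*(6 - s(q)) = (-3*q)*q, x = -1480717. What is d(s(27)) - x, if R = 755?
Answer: 2471771311441/1669305 ≈ 1.4807e+6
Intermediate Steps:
s(q) = 6 + 3*q**2/4 (s(q) = 6 - (-3*q)*q/4 = 6 - (-3)*q**2/4 = 6 + 3*q**2/4)
d(g) = 754939/(755*g) (d(g) = 999/g + (694/755)/g = 999/g + (694*(1/755))/g = 999/g + 694/(755*g) = 754939/(755*g))
d(s(27)) - x = 754939/(755*(6 + (3/4)*27**2)) - 1*(-1480717) = 754939/(755*(6 + (3/4)*729)) + 1480717 = 754939/(755*(6 + 2187/4)) + 1480717 = 754939/(755*(2211/4)) + 1480717 = (754939/755)*(4/2211) + 1480717 = 3019756/1669305 + 1480717 = 2471771311441/1669305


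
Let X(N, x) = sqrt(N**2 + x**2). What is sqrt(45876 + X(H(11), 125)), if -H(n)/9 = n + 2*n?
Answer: sqrt(45876 + sqrt(103834)) ≈ 214.94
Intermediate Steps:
H(n) = -27*n (H(n) = -9*(n + 2*n) = -27*n)
sqrt(45876 + X(H(11), 125)) = sqrt(45876 + sqrt((-27*11)**2 + 125**2)) = sqrt(45876 + sqrt((-297)**2 + 15625)) = sqrt(45876 + sqrt(88209 + 15625)) = sqrt(45876 + sqrt(103834))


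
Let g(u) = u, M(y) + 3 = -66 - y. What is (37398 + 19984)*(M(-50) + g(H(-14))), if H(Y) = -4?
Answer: -1319786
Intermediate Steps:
M(y) = -69 - y (M(y) = -3 + (-66 - y) = -69 - y)
(37398 + 19984)*(M(-50) + g(H(-14))) = (37398 + 19984)*((-69 - 1*(-50)) - 4) = 57382*((-69 + 50) - 4) = 57382*(-19 - 4) = 57382*(-23) = -1319786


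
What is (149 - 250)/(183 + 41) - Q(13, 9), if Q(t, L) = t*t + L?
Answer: -39973/224 ≈ -178.45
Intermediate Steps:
Q(t, L) = L + t² (Q(t, L) = t² + L = L + t²)
(149 - 250)/(183 + 41) - Q(13, 9) = (149 - 250)/(183 + 41) - (9 + 13²) = -101/224 - (9 + 169) = -101*1/224 - 1*178 = -101/224 - 178 = -39973/224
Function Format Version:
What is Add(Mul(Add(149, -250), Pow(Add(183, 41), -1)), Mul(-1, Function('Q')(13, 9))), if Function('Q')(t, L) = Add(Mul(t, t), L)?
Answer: Rational(-39973, 224) ≈ -178.45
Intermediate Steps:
Function('Q')(t, L) = Add(L, Pow(t, 2)) (Function('Q')(t, L) = Add(Pow(t, 2), L) = Add(L, Pow(t, 2)))
Add(Mul(Add(149, -250), Pow(Add(183, 41), -1)), Mul(-1, Function('Q')(13, 9))) = Add(Mul(Add(149, -250), Pow(Add(183, 41), -1)), Mul(-1, Add(9, Pow(13, 2)))) = Add(Mul(-101, Pow(224, -1)), Mul(-1, Add(9, 169))) = Add(Mul(-101, Rational(1, 224)), Mul(-1, 178)) = Add(Rational(-101, 224), -178) = Rational(-39973, 224)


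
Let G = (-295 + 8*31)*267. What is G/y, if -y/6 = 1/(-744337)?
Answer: -3113561671/2 ≈ -1.5568e+9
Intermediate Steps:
y = 6/744337 (y = -6/(-744337) = -6*(-1/744337) = 6/744337 ≈ 8.0609e-6)
G = -12549 (G = (-295 + 248)*267 = -47*267 = -12549)
G/y = -12549/6/744337 = -12549*744337/6 = -3113561671/2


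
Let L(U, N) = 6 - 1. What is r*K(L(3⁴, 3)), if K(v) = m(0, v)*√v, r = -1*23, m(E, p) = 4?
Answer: -92*√5 ≈ -205.72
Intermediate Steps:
L(U, N) = 5
r = -23
K(v) = 4*√v
r*K(L(3⁴, 3)) = -92*√5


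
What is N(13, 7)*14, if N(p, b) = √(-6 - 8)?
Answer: 14*I*√14 ≈ 52.383*I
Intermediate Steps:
N(p, b) = I*√14 (N(p, b) = √(-14) = I*√14)
N(13, 7)*14 = (I*√14)*14 = 14*I*√14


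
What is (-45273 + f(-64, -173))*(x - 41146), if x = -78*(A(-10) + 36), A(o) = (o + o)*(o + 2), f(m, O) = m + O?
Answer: 2568311340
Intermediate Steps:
f(m, O) = O + m
A(o) = 2*o*(2 + o) (A(o) = (2*o)*(2 + o) = 2*o*(2 + o))
x = -15288 (x = -78*(2*(-10)*(2 - 10) + 36) = -78*(2*(-10)*(-8) + 36) = -78*(160 + 36) = -78*196 = -15288)
(-45273 + f(-64, -173))*(x - 41146) = (-45273 + (-173 - 64))*(-15288 - 41146) = (-45273 - 237)*(-56434) = -45510*(-56434) = 2568311340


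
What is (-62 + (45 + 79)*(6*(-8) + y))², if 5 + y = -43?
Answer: 143185156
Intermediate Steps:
y = -48 (y = -5 - 43 = -48)
(-62 + (45 + 79)*(6*(-8) + y))² = (-62 + (45 + 79)*(6*(-8) - 48))² = (-62 + 124*(-48 - 48))² = (-62 + 124*(-96))² = (-62 - 11904)² = (-11966)² = 143185156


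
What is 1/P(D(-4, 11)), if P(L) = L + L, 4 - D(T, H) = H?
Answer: -1/14 ≈ -0.071429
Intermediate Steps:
D(T, H) = 4 - H
P(L) = 2*L
1/P(D(-4, 11)) = 1/(2*(4 - 1*11)) = 1/(2*(4 - 11)) = 1/(2*(-7)) = 1/(-14) = -1/14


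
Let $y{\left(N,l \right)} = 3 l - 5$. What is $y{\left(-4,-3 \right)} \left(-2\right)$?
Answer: $28$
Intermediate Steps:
$y{\left(N,l \right)} = -5 + 3 l$
$y{\left(-4,-3 \right)} \left(-2\right) = \left(-5 + 3 \left(-3\right)\right) \left(-2\right) = \left(-5 - 9\right) \left(-2\right) = \left(-14\right) \left(-2\right) = 28$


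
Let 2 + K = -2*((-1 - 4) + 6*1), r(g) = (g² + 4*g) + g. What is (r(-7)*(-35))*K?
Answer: 1960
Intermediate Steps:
r(g) = g² + 5*g
K = -4 (K = -2 - 2*((-1 - 4) + 6*1) = -2 - 2*(-5 + 6) = -2 - 2*1 = -2 - 2 = -4)
(r(-7)*(-35))*K = (-7*(5 - 7)*(-35))*(-4) = (-7*(-2)*(-35))*(-4) = (14*(-35))*(-4) = -490*(-4) = 1960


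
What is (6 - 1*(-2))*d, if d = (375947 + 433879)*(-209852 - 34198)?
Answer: -1581104282400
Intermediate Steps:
d = -197638035300 (d = 809826*(-244050) = -197638035300)
(6 - 1*(-2))*d = (6 - 1*(-2))*(-197638035300) = (6 + 2)*(-197638035300) = 8*(-197638035300) = -1581104282400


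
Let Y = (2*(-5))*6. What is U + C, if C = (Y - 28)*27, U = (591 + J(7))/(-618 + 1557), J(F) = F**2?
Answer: -2230424/939 ≈ -2375.3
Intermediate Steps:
Y = -60 (Y = -10*6 = -60)
U = 640/939 (U = (591 + 7**2)/(-618 + 1557) = (591 + 49)/939 = 640*(1/939) = 640/939 ≈ 0.68158)
C = -2376 (C = (-60 - 28)*27 = -88*27 = -2376)
U + C = 640/939 - 2376 = -2230424/939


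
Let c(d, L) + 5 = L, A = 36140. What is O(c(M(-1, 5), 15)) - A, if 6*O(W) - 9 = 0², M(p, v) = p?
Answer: -72277/2 ≈ -36139.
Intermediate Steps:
c(d, L) = -5 + L
O(W) = 3/2 (O(W) = 3/2 + (⅙)*0² = 3/2 + (⅙)*0 = 3/2 + 0 = 3/2)
O(c(M(-1, 5), 15)) - A = 3/2 - 1*36140 = 3/2 - 36140 = -72277/2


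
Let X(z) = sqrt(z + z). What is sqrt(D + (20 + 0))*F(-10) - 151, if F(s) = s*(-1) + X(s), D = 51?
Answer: -151 + 2*sqrt(71)*(5 + I*sqrt(5)) ≈ -66.739 + 37.683*I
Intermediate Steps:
X(z) = sqrt(2)*sqrt(z) (X(z) = sqrt(2*z) = sqrt(2)*sqrt(z))
F(s) = -s + sqrt(2)*sqrt(s) (F(s) = s*(-1) + sqrt(2)*sqrt(s) = -s + sqrt(2)*sqrt(s))
sqrt(D + (20 + 0))*F(-10) - 151 = sqrt(51 + (20 + 0))*(-1*(-10) + sqrt(2)*sqrt(-10)) - 151 = sqrt(51 + 20)*(10 + sqrt(2)*(I*sqrt(10))) - 151 = sqrt(71)*(10 + 2*I*sqrt(5)) - 151 = -151 + sqrt(71)*(10 + 2*I*sqrt(5))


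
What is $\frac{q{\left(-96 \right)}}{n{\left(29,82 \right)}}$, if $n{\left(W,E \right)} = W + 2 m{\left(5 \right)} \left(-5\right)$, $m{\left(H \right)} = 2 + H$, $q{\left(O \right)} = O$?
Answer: $\frac{96}{41} \approx 2.3415$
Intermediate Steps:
$n{\left(W,E \right)} = -70 + W$ ($n{\left(W,E \right)} = W + 2 \left(2 + 5\right) \left(-5\right) = W + 2 \cdot 7 \left(-5\right) = W + 14 \left(-5\right) = W - 70 = -70 + W$)
$\frac{q{\left(-96 \right)}}{n{\left(29,82 \right)}} = - \frac{96}{-70 + 29} = - \frac{96}{-41} = \left(-96\right) \left(- \frac{1}{41}\right) = \frac{96}{41}$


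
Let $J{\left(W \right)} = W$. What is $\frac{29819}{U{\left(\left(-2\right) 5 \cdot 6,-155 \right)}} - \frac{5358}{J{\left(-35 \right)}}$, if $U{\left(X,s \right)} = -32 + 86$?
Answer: $\frac{1332997}{1890} \approx 705.29$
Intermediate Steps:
$U{\left(X,s \right)} = 54$
$\frac{29819}{U{\left(\left(-2\right) 5 \cdot 6,-155 \right)}} - \frac{5358}{J{\left(-35 \right)}} = \frac{29819}{54} - \frac{5358}{-35} = 29819 \cdot \frac{1}{54} - - \frac{5358}{35} = \frac{29819}{54} + \frac{5358}{35} = \frac{1332997}{1890}$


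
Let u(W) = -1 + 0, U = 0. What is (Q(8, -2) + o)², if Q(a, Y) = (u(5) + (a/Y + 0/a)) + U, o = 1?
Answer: 16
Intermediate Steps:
u(W) = -1
Q(a, Y) = -1 + a/Y (Q(a, Y) = (-1 + (a/Y + 0/a)) + 0 = (-1 + (a/Y + 0)) + 0 = (-1 + a/Y) + 0 = -1 + a/Y)
(Q(8, -2) + o)² = ((8 - 1*(-2))/(-2) + 1)² = (-(8 + 2)/2 + 1)² = (-½*10 + 1)² = (-5 + 1)² = (-4)² = 16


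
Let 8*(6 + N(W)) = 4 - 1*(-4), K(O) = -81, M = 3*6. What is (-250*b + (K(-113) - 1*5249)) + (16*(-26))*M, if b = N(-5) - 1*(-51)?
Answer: -24318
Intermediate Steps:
M = 18
N(W) = -5 (N(W) = -6 + (4 - 1*(-4))/8 = -6 + (4 + 4)/8 = -6 + (⅛)*8 = -6 + 1 = -5)
b = 46 (b = -5 - 1*(-51) = -5 + 51 = 46)
(-250*b + (K(-113) - 1*5249)) + (16*(-26))*M = (-250*46 + (-81 - 1*5249)) + (16*(-26))*18 = (-11500 + (-81 - 5249)) - 416*18 = (-11500 - 5330) - 7488 = -16830 - 7488 = -24318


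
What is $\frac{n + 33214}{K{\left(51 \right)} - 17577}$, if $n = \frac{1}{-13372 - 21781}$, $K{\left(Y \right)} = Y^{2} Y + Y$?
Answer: $\frac{1167571741}{4046989125} \approx 0.2885$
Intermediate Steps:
$K{\left(Y \right)} = Y + Y^{3}$ ($K{\left(Y \right)} = Y^{3} + Y = Y + Y^{3}$)
$n = - \frac{1}{35153}$ ($n = \frac{1}{-35153} = - \frac{1}{35153} \approx -2.8447 \cdot 10^{-5}$)
$\frac{n + 33214}{K{\left(51 \right)} - 17577} = \frac{- \frac{1}{35153} + 33214}{\left(51 + 51^{3}\right) - 17577} = \frac{1167571741}{35153 \left(\left(51 + 132651\right) - 17577\right)} = \frac{1167571741}{35153 \left(132702 - 17577\right)} = \frac{1167571741}{35153 \cdot 115125} = \frac{1167571741}{35153} \cdot \frac{1}{115125} = \frac{1167571741}{4046989125}$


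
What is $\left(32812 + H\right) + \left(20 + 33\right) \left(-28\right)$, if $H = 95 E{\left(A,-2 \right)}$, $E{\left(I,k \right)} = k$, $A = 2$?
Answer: $31138$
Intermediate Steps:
$H = -190$ ($H = 95 \left(-2\right) = -190$)
$\left(32812 + H\right) + \left(20 + 33\right) \left(-28\right) = \left(32812 - 190\right) + \left(20 + 33\right) \left(-28\right) = 32622 + 53 \left(-28\right) = 32622 - 1484 = 31138$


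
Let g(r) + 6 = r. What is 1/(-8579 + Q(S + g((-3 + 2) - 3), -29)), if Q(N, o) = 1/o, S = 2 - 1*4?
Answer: -29/248792 ≈ -0.00011656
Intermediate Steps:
g(r) = -6 + r
S = -2 (S = 2 - 4 = -2)
1/(-8579 + Q(S + g((-3 + 2) - 3), -29)) = 1/(-8579 + 1/(-29)) = 1/(-8579 - 1/29) = 1/(-248792/29) = -29/248792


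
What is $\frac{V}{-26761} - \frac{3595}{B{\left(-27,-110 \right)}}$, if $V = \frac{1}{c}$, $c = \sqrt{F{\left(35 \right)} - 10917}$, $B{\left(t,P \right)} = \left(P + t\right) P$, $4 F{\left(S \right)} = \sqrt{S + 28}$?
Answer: $- \frac{719}{3014} + \frac{2 i \sqrt{3}}{80283 \sqrt{14556 - \sqrt{7}}} \approx -0.23855 + 3.5767 \cdot 10^{-7} i$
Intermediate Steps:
$F{\left(S \right)} = \frac{\sqrt{28 + S}}{4}$ ($F{\left(S \right)} = \frac{\sqrt{S + 28}}{4} = \frac{\sqrt{28 + S}}{4}$)
$B{\left(t,P \right)} = P \left(P + t\right)$
$c = \sqrt{-10917 + \frac{3 \sqrt{7}}{4}}$ ($c = \sqrt{\frac{\sqrt{28 + 35}}{4} - 10917} = \sqrt{\frac{\sqrt{63}}{4} - 10917} = \sqrt{\frac{3 \sqrt{7}}{4} - 10917} = \sqrt{-10917 + \frac{3 \sqrt{7}}{4}} \approx 104.47 i$)
$V = \frac{2}{\sqrt{-43668 + 3 \sqrt{7}}}$ ($V = \frac{1}{\frac{1}{2} \sqrt{-43668 + 3 \sqrt{7}}} = \frac{2}{\sqrt{-43668 + 3 \sqrt{7}}} \approx - 0.0095717 i$)
$\frac{V}{-26761} - \frac{3595}{B{\left(-27,-110 \right)}} = \frac{\left(- \frac{2}{3}\right) i \sqrt{3} \frac{1}{\sqrt{14556 - \sqrt{7}}}}{-26761} - \frac{3595}{\left(-110\right) \left(-110 - 27\right)} = - \frac{2 i \sqrt{3}}{3 \sqrt{14556 - \sqrt{7}}} \left(- \frac{1}{26761}\right) - \frac{3595}{\left(-110\right) \left(-137\right)} = \frac{2 i \sqrt{3}}{80283 \sqrt{14556 - \sqrt{7}}} - \frac{3595}{15070} = \frac{2 i \sqrt{3}}{80283 \sqrt{14556 - \sqrt{7}}} - \frac{719}{3014} = - \frac{719}{3014} + \frac{2 i \sqrt{3}}{80283 \sqrt{14556 - \sqrt{7}}}$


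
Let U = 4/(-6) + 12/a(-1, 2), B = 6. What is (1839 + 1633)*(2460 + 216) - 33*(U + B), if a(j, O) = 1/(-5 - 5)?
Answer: 9294856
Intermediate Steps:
a(j, O) = -⅒ (a(j, O) = 1/(-10) = -⅒)
U = -362/3 (U = 4/(-6) + 12/(-⅒) = 4*(-⅙) + 12*(-10) = -⅔ - 120 = -362/3 ≈ -120.67)
(1839 + 1633)*(2460 + 216) - 33*(U + B) = (1839 + 1633)*(2460 + 216) - 33*(-362/3 + 6) = 3472*2676 - 33*(-344/3) = 9291072 + 3784 = 9294856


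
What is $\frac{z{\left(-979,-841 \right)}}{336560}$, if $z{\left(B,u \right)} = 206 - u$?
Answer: $\frac{1047}{336560} \approx 0.0031109$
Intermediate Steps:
$\frac{z{\left(-979,-841 \right)}}{336560} = \frac{206 - -841}{336560} = \left(206 + 841\right) \frac{1}{336560} = 1047 \cdot \frac{1}{336560} = \frac{1047}{336560}$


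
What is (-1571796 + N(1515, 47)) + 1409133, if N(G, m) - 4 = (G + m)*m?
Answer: -89245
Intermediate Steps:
N(G, m) = 4 + m*(G + m) (N(G, m) = 4 + (G + m)*m = 4 + m*(G + m))
(-1571796 + N(1515, 47)) + 1409133 = (-1571796 + (4 + 47**2 + 1515*47)) + 1409133 = (-1571796 + (4 + 2209 + 71205)) + 1409133 = (-1571796 + 73418) + 1409133 = -1498378 + 1409133 = -89245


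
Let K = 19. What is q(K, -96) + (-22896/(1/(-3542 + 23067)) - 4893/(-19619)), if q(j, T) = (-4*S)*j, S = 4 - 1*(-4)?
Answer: -8770576007059/19619 ≈ -4.4705e+8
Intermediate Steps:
S = 8 (S = 4 + 4 = 8)
q(j, T) = -32*j (q(j, T) = (-4*8)*j = -32*j)
q(K, -96) + (-22896/(1/(-3542 + 23067)) - 4893/(-19619)) = -32*19 + (-22896/(1/(-3542 + 23067)) - 4893/(-19619)) = -608 + (-22896/(1/19525) - 4893*(-1/19619)) = -608 + (-22896/1/19525 + 4893/19619) = -608 + (-22896*19525 + 4893/19619) = -608 + (-447044400 + 4893/19619) = -608 - 8770564078707/19619 = -8770576007059/19619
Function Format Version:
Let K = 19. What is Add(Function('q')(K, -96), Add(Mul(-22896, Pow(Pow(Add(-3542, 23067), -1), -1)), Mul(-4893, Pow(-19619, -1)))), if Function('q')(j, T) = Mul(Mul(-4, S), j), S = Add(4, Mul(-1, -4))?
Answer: Rational(-8770576007059, 19619) ≈ -4.4705e+8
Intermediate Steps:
S = 8 (S = Add(4, 4) = 8)
Function('q')(j, T) = Mul(-32, j) (Function('q')(j, T) = Mul(Mul(-4, 8), j) = Mul(-32, j))
Add(Function('q')(K, -96), Add(Mul(-22896, Pow(Pow(Add(-3542, 23067), -1), -1)), Mul(-4893, Pow(-19619, -1)))) = Add(Mul(-32, 19), Add(Mul(-22896, Pow(Pow(Add(-3542, 23067), -1), -1)), Mul(-4893, Pow(-19619, -1)))) = Add(-608, Add(Mul(-22896, Pow(Pow(19525, -1), -1)), Mul(-4893, Rational(-1, 19619)))) = Add(-608, Add(Mul(-22896, Pow(Rational(1, 19525), -1)), Rational(4893, 19619))) = Add(-608, Add(Mul(-22896, 19525), Rational(4893, 19619))) = Add(-608, Add(-447044400, Rational(4893, 19619))) = Add(-608, Rational(-8770564078707, 19619)) = Rational(-8770576007059, 19619)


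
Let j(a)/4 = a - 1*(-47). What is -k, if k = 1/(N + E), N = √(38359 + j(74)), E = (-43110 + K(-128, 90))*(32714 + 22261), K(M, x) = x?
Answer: 2365024500/5593340885600211157 + √38843/5593340885600211157 ≈ 4.2283e-10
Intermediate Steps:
j(a) = 188 + 4*a (j(a) = 4*(a - 1*(-47)) = 4*(a + 47) = 4*(47 + a) = 188 + 4*a)
E = -2365024500 (E = (-43110 + 90)*(32714 + 22261) = -43020*54975 = -2365024500)
N = √38843 (N = √(38359 + (188 + 4*74)) = √(38359 + (188 + 296)) = √(38359 + 484) = √38843 ≈ 197.09)
k = 1/(-2365024500 + √38843) (k = 1/(√38843 - 2365024500) = 1/(-2365024500 + √38843) ≈ -4.2283e-10)
-k = -(-2365024500/5593340885600211157 - √38843/5593340885600211157) = 2365024500/5593340885600211157 + √38843/5593340885600211157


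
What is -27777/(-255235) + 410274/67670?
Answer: 10659595398/1727175245 ≈ 6.1717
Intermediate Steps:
-27777/(-255235) + 410274/67670 = -27777*(-1/255235) + 410274*(1/67670) = 27777/255235 + 205137/33835 = 10659595398/1727175245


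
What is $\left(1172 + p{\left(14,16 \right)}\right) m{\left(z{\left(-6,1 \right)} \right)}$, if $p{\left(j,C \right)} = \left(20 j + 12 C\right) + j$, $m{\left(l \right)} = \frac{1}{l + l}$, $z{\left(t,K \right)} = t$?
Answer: $- \frac{829}{6} \approx -138.17$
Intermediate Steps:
$m{\left(l \right)} = \frac{1}{2 l}$
$p{\left(j,C \right)} = 12 C + 21 j$ ($p{\left(j,C \right)} = \left(12 C + 20 j\right) + j = 12 C + 21 j$)
$\left(1172 + p{\left(14,16 \right)}\right) m{\left(z{\left(-6,1 \right)} \right)} = \left(1172 + \left(12 \cdot 16 + 21 \cdot 14\right)\right) \frac{1}{2 \left(-6\right)} = \left(1172 + \left(192 + 294\right)\right) \frac{1}{2} \left(- \frac{1}{6}\right) = \left(1172 + 486\right) \left(- \frac{1}{12}\right) = 1658 \left(- \frac{1}{12}\right) = - \frac{829}{6}$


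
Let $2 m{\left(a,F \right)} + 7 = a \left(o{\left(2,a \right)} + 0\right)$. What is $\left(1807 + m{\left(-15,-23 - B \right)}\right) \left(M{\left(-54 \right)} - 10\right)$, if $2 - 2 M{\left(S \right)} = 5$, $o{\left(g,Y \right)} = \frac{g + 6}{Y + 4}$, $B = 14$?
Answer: $- \frac{915331}{44} \approx -20803.0$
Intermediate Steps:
$o{\left(g,Y \right)} = \frac{6 + g}{4 + Y}$
$M{\left(S \right)} = - \frac{3}{2}$ ($M{\left(S \right)} = 1 - \frac{5}{2} = - \frac{3}{2}$)
$m{\left(a,F \right)} = - \frac{7}{2} + \frac{4 a}{4 + a}$ ($m{\left(a,F \right)} = - \frac{7}{2} + \frac{a \left(\frac{6 + 2}{4 + a} + 0\right)}{2} = - \frac{7}{2} + \frac{a \left(\frac{1}{4 + a} 8 + 0\right)}{2} = - \frac{7}{2} + \frac{a \left(\frac{8}{4 + a} + 0\right)}{2} = - \frac{7}{2} + \frac{a \frac{8}{4 + a}}{2} = - \frac{7}{2} + \frac{8 a \frac{1}{4 + a}}{2} = - \frac{7}{2} + \frac{4 a}{4 + a}$)
$\left(1807 + m{\left(-15,-23 - B \right)}\right) \left(M{\left(-54 \right)} - 10\right) = \left(1807 + \frac{-28 - 15}{2 \left(4 - 15\right)}\right) \left(- \frac{3}{2} - 10\right) = \left(1807 + \frac{1}{2} \frac{1}{-11} \left(-43\right)\right) \left(- \frac{23}{2}\right) = \left(1807 + \frac{1}{2} \left(- \frac{1}{11}\right) \left(-43\right)\right) \left(- \frac{23}{2}\right) = \left(1807 + \frac{43}{22}\right) \left(- \frac{23}{2}\right) = \frac{39797}{22} \left(- \frac{23}{2}\right) = - \frac{915331}{44}$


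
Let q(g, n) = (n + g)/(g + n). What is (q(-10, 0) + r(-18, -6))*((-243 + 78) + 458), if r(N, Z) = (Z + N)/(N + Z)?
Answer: 586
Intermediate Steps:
r(N, Z) = 1 (r(N, Z) = (N + Z)/(N + Z) = 1)
q(g, n) = 1 (q(g, n) = (g + n)/(g + n) = 1)
(q(-10, 0) + r(-18, -6))*((-243 + 78) + 458) = (1 + 1)*((-243 + 78) + 458) = 2*(-165 + 458) = 2*293 = 586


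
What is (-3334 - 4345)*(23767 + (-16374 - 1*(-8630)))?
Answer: -123040617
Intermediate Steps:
(-3334 - 4345)*(23767 + (-16374 - 1*(-8630))) = -7679*(23767 + (-16374 + 8630)) = -7679*(23767 - 7744) = -7679*16023 = -123040617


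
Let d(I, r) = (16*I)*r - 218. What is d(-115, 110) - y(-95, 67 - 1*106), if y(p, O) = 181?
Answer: -202799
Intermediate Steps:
d(I, r) = -218 + 16*I*r (d(I, r) = 16*I*r - 218 = -218 + 16*I*r)
d(-115, 110) - y(-95, 67 - 1*106) = (-218 + 16*(-115)*110) - 1*181 = (-218 - 202400) - 181 = -202618 - 181 = -202799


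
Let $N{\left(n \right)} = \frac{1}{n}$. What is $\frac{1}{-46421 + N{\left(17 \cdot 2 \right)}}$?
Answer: $- \frac{34}{1578313} \approx -2.1542 \cdot 10^{-5}$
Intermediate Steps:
$\frac{1}{-46421 + N{\left(17 \cdot 2 \right)}} = \frac{1}{-46421 + \frac{1}{17 \cdot 2}} = \frac{1}{-46421 + \frac{1}{34}} = \frac{1}{- \frac{1578313}{34}} = - \frac{34}{1578313}$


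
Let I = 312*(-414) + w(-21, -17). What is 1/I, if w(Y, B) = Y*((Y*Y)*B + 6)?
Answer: 1/28143 ≈ 3.5533e-5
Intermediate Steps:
w(Y, B) = Y*(6 + B*Y²) (w(Y, B) = Y*(Y²*B + 6) = Y*(B*Y² + 6) = Y*(6 + B*Y²))
I = 28143 (I = 312*(-414) - 21*(6 - 17*(-21)²) = -129168 - 21*(6 - 17*441) = -129168 - 21*(6 - 7497) = -129168 - 21*(-7491) = -129168 + 157311 = 28143)
1/I = 1/28143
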